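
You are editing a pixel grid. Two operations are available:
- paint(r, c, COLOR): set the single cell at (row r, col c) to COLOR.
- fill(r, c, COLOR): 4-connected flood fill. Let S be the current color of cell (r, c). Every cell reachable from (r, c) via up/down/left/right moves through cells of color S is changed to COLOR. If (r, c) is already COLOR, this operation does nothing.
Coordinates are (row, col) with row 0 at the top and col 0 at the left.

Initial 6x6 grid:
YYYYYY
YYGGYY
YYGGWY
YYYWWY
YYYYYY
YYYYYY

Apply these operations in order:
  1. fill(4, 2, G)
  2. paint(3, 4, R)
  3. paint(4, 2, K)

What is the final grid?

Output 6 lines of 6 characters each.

After op 1 fill(4,2,G) [29 cells changed]:
GGGGGG
GGGGGG
GGGGWG
GGGWWG
GGGGGG
GGGGGG
After op 2 paint(3,4,R):
GGGGGG
GGGGGG
GGGGWG
GGGWRG
GGGGGG
GGGGGG
After op 3 paint(4,2,K):
GGGGGG
GGGGGG
GGGGWG
GGGWRG
GGKGGG
GGGGGG

Answer: GGGGGG
GGGGGG
GGGGWG
GGGWRG
GGKGGG
GGGGGG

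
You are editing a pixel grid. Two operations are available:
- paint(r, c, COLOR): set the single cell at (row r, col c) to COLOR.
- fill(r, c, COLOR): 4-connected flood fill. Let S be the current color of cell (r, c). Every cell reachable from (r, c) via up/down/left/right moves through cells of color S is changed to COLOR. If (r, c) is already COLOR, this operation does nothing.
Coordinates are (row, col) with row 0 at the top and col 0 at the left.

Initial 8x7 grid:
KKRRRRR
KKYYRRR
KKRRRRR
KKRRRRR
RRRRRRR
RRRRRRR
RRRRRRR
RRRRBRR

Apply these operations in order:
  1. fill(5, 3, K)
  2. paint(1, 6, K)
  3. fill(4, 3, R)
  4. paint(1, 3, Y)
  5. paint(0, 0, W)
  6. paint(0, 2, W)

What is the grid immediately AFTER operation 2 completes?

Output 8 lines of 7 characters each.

Answer: KKKKKKK
KKYYKKK
KKKKKKK
KKKKKKK
KKKKKKK
KKKKKKK
KKKKKKK
KKKKBKK

Derivation:
After op 1 fill(5,3,K) [45 cells changed]:
KKKKKKK
KKYYKKK
KKKKKKK
KKKKKKK
KKKKKKK
KKKKKKK
KKKKKKK
KKKKBKK
After op 2 paint(1,6,K):
KKKKKKK
KKYYKKK
KKKKKKK
KKKKKKK
KKKKKKK
KKKKKKK
KKKKKKK
KKKKBKK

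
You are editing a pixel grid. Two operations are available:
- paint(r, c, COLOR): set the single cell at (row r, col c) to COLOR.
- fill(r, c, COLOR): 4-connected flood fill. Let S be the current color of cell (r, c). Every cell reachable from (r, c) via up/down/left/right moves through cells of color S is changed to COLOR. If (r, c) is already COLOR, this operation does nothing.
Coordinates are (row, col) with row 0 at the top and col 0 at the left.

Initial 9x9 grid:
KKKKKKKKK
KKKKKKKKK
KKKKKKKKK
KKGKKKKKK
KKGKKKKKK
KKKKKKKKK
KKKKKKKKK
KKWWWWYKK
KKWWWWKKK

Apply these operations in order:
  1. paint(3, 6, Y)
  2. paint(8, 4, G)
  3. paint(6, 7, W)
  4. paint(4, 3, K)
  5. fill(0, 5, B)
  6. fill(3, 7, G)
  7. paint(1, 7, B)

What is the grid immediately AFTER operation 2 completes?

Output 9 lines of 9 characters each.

After op 1 paint(3,6,Y):
KKKKKKKKK
KKKKKKKKK
KKKKKKKKK
KKGKKKYKK
KKGKKKKKK
KKKKKKKKK
KKKKKKKKK
KKWWWWYKK
KKWWWWKKK
After op 2 paint(8,4,G):
KKKKKKKKK
KKKKKKKKK
KKKKKKKKK
KKGKKKYKK
KKGKKKKKK
KKKKKKKKK
KKKKKKKKK
KKWWWWYKK
KKWWGWKKK

Answer: KKKKKKKKK
KKKKKKKKK
KKKKKKKKK
KKGKKKYKK
KKGKKKKKK
KKKKKKKKK
KKKKKKKKK
KKWWWWYKK
KKWWGWKKK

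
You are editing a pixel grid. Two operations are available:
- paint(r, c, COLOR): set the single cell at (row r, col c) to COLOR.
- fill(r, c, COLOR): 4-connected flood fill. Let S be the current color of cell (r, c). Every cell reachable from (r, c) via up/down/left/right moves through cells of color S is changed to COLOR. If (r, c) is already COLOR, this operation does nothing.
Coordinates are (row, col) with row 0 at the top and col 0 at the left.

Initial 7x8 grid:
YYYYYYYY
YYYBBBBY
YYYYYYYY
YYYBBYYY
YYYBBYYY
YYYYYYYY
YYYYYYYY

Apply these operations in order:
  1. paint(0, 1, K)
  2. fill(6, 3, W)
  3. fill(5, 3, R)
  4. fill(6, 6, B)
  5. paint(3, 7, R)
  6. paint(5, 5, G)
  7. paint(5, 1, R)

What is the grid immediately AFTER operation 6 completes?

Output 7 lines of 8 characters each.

After op 1 paint(0,1,K):
YKYYYYYY
YYYBBBBY
YYYYYYYY
YYYBBYYY
YYYBBYYY
YYYYYYYY
YYYYYYYY
After op 2 fill(6,3,W) [47 cells changed]:
WKWWWWWW
WWWBBBBW
WWWWWWWW
WWWBBWWW
WWWBBWWW
WWWWWWWW
WWWWWWWW
After op 3 fill(5,3,R) [47 cells changed]:
RKRRRRRR
RRRBBBBR
RRRRRRRR
RRRBBRRR
RRRBBRRR
RRRRRRRR
RRRRRRRR
After op 4 fill(6,6,B) [47 cells changed]:
BKBBBBBB
BBBBBBBB
BBBBBBBB
BBBBBBBB
BBBBBBBB
BBBBBBBB
BBBBBBBB
After op 5 paint(3,7,R):
BKBBBBBB
BBBBBBBB
BBBBBBBB
BBBBBBBR
BBBBBBBB
BBBBBBBB
BBBBBBBB
After op 6 paint(5,5,G):
BKBBBBBB
BBBBBBBB
BBBBBBBB
BBBBBBBR
BBBBBBBB
BBBBBGBB
BBBBBBBB

Answer: BKBBBBBB
BBBBBBBB
BBBBBBBB
BBBBBBBR
BBBBBBBB
BBBBBGBB
BBBBBBBB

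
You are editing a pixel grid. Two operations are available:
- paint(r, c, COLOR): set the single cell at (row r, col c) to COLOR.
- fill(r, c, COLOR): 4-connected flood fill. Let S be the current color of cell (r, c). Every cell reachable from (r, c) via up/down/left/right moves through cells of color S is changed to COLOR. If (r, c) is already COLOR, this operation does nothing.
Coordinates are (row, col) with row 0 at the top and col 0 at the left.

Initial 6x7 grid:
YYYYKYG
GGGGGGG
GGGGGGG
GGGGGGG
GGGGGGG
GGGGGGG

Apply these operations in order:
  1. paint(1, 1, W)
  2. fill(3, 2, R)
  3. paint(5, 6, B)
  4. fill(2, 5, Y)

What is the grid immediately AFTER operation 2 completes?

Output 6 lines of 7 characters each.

Answer: YYYYKYR
RWRRRRR
RRRRRRR
RRRRRRR
RRRRRRR
RRRRRRR

Derivation:
After op 1 paint(1,1,W):
YYYYKYG
GWGGGGG
GGGGGGG
GGGGGGG
GGGGGGG
GGGGGGG
After op 2 fill(3,2,R) [35 cells changed]:
YYYYKYR
RWRRRRR
RRRRRRR
RRRRRRR
RRRRRRR
RRRRRRR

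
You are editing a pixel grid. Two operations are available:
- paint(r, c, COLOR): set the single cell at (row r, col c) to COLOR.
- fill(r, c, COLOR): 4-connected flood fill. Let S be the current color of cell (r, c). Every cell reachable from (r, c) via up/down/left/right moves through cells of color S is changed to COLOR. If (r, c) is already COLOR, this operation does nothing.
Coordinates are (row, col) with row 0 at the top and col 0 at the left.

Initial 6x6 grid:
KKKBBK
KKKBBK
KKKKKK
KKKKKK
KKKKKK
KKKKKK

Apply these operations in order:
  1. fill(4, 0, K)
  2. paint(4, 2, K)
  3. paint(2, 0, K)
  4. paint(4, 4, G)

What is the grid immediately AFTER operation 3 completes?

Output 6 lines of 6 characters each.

Answer: KKKBBK
KKKBBK
KKKKKK
KKKKKK
KKKKKK
KKKKKK

Derivation:
After op 1 fill(4,0,K) [0 cells changed]:
KKKBBK
KKKBBK
KKKKKK
KKKKKK
KKKKKK
KKKKKK
After op 2 paint(4,2,K):
KKKBBK
KKKBBK
KKKKKK
KKKKKK
KKKKKK
KKKKKK
After op 3 paint(2,0,K):
KKKBBK
KKKBBK
KKKKKK
KKKKKK
KKKKKK
KKKKKK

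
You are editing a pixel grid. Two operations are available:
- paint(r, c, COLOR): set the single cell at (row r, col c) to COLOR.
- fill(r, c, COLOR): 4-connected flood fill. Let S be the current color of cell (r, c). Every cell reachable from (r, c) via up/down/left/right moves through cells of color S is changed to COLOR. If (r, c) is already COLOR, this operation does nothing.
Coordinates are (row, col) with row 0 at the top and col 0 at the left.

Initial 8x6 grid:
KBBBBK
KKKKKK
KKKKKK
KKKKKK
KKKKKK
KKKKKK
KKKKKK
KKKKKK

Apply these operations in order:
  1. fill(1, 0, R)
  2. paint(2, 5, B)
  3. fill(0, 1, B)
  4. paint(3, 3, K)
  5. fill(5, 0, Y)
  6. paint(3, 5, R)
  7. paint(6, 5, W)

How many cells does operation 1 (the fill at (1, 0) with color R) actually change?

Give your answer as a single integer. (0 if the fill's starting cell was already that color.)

Answer: 44

Derivation:
After op 1 fill(1,0,R) [44 cells changed]:
RBBBBR
RRRRRR
RRRRRR
RRRRRR
RRRRRR
RRRRRR
RRRRRR
RRRRRR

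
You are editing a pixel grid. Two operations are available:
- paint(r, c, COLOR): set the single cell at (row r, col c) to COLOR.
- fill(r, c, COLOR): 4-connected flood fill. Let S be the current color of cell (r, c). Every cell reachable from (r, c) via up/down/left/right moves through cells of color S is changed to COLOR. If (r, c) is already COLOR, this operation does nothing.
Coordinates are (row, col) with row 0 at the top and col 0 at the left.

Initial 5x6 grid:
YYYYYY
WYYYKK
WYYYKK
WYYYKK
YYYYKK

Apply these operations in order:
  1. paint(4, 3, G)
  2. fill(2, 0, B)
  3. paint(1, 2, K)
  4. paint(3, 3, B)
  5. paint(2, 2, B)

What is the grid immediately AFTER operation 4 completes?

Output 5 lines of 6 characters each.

Answer: YYYYYY
BYKYKK
BYYYKK
BYYBKK
YYYGKK

Derivation:
After op 1 paint(4,3,G):
YYYYYY
WYYYKK
WYYYKK
WYYYKK
YYYGKK
After op 2 fill(2,0,B) [3 cells changed]:
YYYYYY
BYYYKK
BYYYKK
BYYYKK
YYYGKK
After op 3 paint(1,2,K):
YYYYYY
BYKYKK
BYYYKK
BYYYKK
YYYGKK
After op 4 paint(3,3,B):
YYYYYY
BYKYKK
BYYYKK
BYYBKK
YYYGKK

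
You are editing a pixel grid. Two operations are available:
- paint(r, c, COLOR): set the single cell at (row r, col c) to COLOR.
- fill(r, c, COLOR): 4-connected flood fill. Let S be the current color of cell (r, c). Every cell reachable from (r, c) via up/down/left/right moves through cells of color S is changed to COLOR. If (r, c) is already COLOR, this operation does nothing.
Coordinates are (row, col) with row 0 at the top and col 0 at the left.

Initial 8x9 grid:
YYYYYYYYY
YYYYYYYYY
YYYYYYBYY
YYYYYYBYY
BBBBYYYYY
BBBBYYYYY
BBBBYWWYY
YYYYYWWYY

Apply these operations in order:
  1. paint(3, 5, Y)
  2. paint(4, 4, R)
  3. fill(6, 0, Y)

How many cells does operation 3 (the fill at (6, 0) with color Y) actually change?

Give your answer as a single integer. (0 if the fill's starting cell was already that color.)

Answer: 12

Derivation:
After op 1 paint(3,5,Y):
YYYYYYYYY
YYYYYYYYY
YYYYYYBYY
YYYYYYBYY
BBBBYYYYY
BBBBYYYYY
BBBBYWWYY
YYYYYWWYY
After op 2 paint(4,4,R):
YYYYYYYYY
YYYYYYYYY
YYYYYYBYY
YYYYYYBYY
BBBBRYYYY
BBBBYYYYY
BBBBYWWYY
YYYYYWWYY
After op 3 fill(6,0,Y) [12 cells changed]:
YYYYYYYYY
YYYYYYYYY
YYYYYYBYY
YYYYYYBYY
YYYYRYYYY
YYYYYYYYY
YYYYYWWYY
YYYYYWWYY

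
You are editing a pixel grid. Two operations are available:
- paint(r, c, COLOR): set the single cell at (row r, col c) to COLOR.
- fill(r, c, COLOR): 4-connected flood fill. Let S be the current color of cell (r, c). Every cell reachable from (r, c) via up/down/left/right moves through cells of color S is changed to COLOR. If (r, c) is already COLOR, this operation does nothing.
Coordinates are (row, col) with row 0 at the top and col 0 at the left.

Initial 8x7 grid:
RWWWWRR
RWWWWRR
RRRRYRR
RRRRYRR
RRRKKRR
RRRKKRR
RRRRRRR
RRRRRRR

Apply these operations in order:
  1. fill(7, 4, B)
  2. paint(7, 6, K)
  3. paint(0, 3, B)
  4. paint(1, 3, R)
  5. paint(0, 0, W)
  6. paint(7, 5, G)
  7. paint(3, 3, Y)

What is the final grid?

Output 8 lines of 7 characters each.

After op 1 fill(7,4,B) [42 cells changed]:
BWWWWBB
BWWWWBB
BBBBYBB
BBBBYBB
BBBKKBB
BBBKKBB
BBBBBBB
BBBBBBB
After op 2 paint(7,6,K):
BWWWWBB
BWWWWBB
BBBBYBB
BBBBYBB
BBBKKBB
BBBKKBB
BBBBBBB
BBBBBBK
After op 3 paint(0,3,B):
BWWBWBB
BWWWWBB
BBBBYBB
BBBBYBB
BBBKKBB
BBBKKBB
BBBBBBB
BBBBBBK
After op 4 paint(1,3,R):
BWWBWBB
BWWRWBB
BBBBYBB
BBBBYBB
BBBKKBB
BBBKKBB
BBBBBBB
BBBBBBK
After op 5 paint(0,0,W):
WWWBWBB
BWWRWBB
BBBBYBB
BBBBYBB
BBBKKBB
BBBKKBB
BBBBBBB
BBBBBBK
After op 6 paint(7,5,G):
WWWBWBB
BWWRWBB
BBBBYBB
BBBBYBB
BBBKKBB
BBBKKBB
BBBBBBB
BBBBBGK
After op 7 paint(3,3,Y):
WWWBWBB
BWWRWBB
BBBBYBB
BBBYYBB
BBBKKBB
BBBKKBB
BBBBBBB
BBBBBGK

Answer: WWWBWBB
BWWRWBB
BBBBYBB
BBBYYBB
BBBKKBB
BBBKKBB
BBBBBBB
BBBBBGK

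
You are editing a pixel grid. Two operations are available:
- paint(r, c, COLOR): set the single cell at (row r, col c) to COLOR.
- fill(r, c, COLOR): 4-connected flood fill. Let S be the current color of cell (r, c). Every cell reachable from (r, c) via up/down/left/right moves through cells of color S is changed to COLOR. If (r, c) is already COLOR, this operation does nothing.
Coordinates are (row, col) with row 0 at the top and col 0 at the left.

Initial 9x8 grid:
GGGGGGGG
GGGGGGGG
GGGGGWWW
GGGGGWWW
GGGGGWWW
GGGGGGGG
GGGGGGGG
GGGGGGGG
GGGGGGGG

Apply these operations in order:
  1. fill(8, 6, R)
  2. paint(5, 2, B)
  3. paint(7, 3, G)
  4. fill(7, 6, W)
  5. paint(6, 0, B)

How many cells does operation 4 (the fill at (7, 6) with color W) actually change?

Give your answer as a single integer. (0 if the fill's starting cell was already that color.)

After op 1 fill(8,6,R) [63 cells changed]:
RRRRRRRR
RRRRRRRR
RRRRRWWW
RRRRRWWW
RRRRRWWW
RRRRRRRR
RRRRRRRR
RRRRRRRR
RRRRRRRR
After op 2 paint(5,2,B):
RRRRRRRR
RRRRRRRR
RRRRRWWW
RRRRRWWW
RRRRRWWW
RRBRRRRR
RRRRRRRR
RRRRRRRR
RRRRRRRR
After op 3 paint(7,3,G):
RRRRRRRR
RRRRRRRR
RRRRRWWW
RRRRRWWW
RRRRRWWW
RRBRRRRR
RRRRRRRR
RRRGRRRR
RRRRRRRR
After op 4 fill(7,6,W) [61 cells changed]:
WWWWWWWW
WWWWWWWW
WWWWWWWW
WWWWWWWW
WWWWWWWW
WWBWWWWW
WWWWWWWW
WWWGWWWW
WWWWWWWW

Answer: 61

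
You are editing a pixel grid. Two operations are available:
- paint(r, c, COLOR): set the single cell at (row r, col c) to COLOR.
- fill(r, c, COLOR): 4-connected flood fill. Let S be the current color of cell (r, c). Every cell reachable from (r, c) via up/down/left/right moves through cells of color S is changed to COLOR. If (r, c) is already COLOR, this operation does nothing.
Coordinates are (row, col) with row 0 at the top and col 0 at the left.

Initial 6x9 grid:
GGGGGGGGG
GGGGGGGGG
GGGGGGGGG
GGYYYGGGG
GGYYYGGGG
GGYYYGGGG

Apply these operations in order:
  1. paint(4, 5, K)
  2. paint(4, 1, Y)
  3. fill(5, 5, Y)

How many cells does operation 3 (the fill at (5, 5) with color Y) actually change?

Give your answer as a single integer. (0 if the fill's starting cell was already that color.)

Answer: 43

Derivation:
After op 1 paint(4,5,K):
GGGGGGGGG
GGGGGGGGG
GGGGGGGGG
GGYYYGGGG
GGYYYKGGG
GGYYYGGGG
After op 2 paint(4,1,Y):
GGGGGGGGG
GGGGGGGGG
GGGGGGGGG
GGYYYGGGG
GYYYYKGGG
GGYYYGGGG
After op 3 fill(5,5,Y) [43 cells changed]:
YYYYYYYYY
YYYYYYYYY
YYYYYYYYY
YYYYYYYYY
YYYYYKYYY
YYYYYYYYY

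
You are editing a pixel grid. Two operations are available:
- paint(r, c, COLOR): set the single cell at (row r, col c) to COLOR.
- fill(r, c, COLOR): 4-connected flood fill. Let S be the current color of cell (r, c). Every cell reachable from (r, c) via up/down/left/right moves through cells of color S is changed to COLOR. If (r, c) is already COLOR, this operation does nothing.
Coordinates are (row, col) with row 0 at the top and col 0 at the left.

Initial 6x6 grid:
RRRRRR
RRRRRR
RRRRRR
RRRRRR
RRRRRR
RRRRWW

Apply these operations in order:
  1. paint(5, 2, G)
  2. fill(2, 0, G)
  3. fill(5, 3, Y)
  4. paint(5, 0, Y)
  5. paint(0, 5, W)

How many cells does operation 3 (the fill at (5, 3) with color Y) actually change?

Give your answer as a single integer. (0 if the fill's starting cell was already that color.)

Answer: 34

Derivation:
After op 1 paint(5,2,G):
RRRRRR
RRRRRR
RRRRRR
RRRRRR
RRRRRR
RRGRWW
After op 2 fill(2,0,G) [33 cells changed]:
GGGGGG
GGGGGG
GGGGGG
GGGGGG
GGGGGG
GGGGWW
After op 3 fill(5,3,Y) [34 cells changed]:
YYYYYY
YYYYYY
YYYYYY
YYYYYY
YYYYYY
YYYYWW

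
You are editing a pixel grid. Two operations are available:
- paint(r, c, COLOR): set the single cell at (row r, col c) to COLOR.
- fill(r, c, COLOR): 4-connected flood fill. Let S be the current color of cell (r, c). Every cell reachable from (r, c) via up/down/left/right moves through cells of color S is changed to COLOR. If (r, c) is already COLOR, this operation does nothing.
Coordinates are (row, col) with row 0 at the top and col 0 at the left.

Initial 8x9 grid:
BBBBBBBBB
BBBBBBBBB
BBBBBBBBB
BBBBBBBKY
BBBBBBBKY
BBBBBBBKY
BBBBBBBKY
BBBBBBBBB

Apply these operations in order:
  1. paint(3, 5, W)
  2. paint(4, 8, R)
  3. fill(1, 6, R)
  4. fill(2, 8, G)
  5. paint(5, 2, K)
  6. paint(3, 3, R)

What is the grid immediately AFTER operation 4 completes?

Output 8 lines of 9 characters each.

After op 1 paint(3,5,W):
BBBBBBBBB
BBBBBBBBB
BBBBBBBBB
BBBBBWBKY
BBBBBBBKY
BBBBBBBKY
BBBBBBBKY
BBBBBBBBB
After op 2 paint(4,8,R):
BBBBBBBBB
BBBBBBBBB
BBBBBBBBB
BBBBBWBKY
BBBBBBBKR
BBBBBBBKY
BBBBBBBKY
BBBBBBBBB
After op 3 fill(1,6,R) [63 cells changed]:
RRRRRRRRR
RRRRRRRRR
RRRRRRRRR
RRRRRWRKY
RRRRRRRKR
RRRRRRRKY
RRRRRRRKY
RRRRRRRRR
After op 4 fill(2,8,G) [63 cells changed]:
GGGGGGGGG
GGGGGGGGG
GGGGGGGGG
GGGGGWGKY
GGGGGGGKR
GGGGGGGKY
GGGGGGGKY
GGGGGGGGG

Answer: GGGGGGGGG
GGGGGGGGG
GGGGGGGGG
GGGGGWGKY
GGGGGGGKR
GGGGGGGKY
GGGGGGGKY
GGGGGGGGG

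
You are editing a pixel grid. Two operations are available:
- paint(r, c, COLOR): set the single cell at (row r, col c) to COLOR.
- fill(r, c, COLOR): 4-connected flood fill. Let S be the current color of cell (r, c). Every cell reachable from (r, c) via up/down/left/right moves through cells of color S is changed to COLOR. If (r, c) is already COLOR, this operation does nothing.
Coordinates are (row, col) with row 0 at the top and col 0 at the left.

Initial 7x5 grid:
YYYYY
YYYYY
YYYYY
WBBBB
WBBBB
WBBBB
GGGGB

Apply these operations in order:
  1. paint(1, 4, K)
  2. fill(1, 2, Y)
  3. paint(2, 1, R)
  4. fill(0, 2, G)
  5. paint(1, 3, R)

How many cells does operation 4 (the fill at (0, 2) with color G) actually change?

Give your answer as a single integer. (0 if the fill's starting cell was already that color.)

After op 1 paint(1,4,K):
YYYYY
YYYYK
YYYYY
WBBBB
WBBBB
WBBBB
GGGGB
After op 2 fill(1,2,Y) [0 cells changed]:
YYYYY
YYYYK
YYYYY
WBBBB
WBBBB
WBBBB
GGGGB
After op 3 paint(2,1,R):
YYYYY
YYYYK
YRYYY
WBBBB
WBBBB
WBBBB
GGGGB
After op 4 fill(0,2,G) [13 cells changed]:
GGGGG
GGGGK
GRGGG
WBBBB
WBBBB
WBBBB
GGGGB

Answer: 13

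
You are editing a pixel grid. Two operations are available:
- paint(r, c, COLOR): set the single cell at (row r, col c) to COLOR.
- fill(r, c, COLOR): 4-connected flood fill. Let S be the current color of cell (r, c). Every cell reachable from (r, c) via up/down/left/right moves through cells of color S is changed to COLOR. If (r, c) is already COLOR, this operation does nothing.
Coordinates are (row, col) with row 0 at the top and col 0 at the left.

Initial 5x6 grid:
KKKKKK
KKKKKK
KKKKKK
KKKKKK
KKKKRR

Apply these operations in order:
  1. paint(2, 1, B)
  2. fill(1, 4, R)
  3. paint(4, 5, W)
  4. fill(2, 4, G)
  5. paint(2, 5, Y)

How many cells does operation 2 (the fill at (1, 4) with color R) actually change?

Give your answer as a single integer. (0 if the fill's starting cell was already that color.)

Answer: 27

Derivation:
After op 1 paint(2,1,B):
KKKKKK
KKKKKK
KBKKKK
KKKKKK
KKKKRR
After op 2 fill(1,4,R) [27 cells changed]:
RRRRRR
RRRRRR
RBRRRR
RRRRRR
RRRRRR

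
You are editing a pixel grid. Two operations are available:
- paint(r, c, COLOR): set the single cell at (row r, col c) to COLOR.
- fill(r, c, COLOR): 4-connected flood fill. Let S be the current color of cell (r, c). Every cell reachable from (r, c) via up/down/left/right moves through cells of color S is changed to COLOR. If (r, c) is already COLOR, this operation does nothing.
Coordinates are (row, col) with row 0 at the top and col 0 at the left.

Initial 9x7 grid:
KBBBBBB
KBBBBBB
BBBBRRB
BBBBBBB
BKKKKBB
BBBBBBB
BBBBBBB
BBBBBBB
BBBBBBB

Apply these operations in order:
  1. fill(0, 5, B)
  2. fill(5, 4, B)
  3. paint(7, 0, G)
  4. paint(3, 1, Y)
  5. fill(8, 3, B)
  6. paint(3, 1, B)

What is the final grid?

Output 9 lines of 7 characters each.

After op 1 fill(0,5,B) [0 cells changed]:
KBBBBBB
KBBBBBB
BBBBRRB
BBBBBBB
BKKKKBB
BBBBBBB
BBBBBBB
BBBBBBB
BBBBBBB
After op 2 fill(5,4,B) [0 cells changed]:
KBBBBBB
KBBBBBB
BBBBRRB
BBBBBBB
BKKKKBB
BBBBBBB
BBBBBBB
BBBBBBB
BBBBBBB
After op 3 paint(7,0,G):
KBBBBBB
KBBBBBB
BBBBRRB
BBBBBBB
BKKKKBB
BBBBBBB
BBBBBBB
GBBBBBB
BBBBBBB
After op 4 paint(3,1,Y):
KBBBBBB
KBBBBBB
BBBBRRB
BYBBBBB
BKKKKBB
BBBBBBB
BBBBBBB
GBBBBBB
BBBBBBB
After op 5 fill(8,3,B) [0 cells changed]:
KBBBBBB
KBBBBBB
BBBBRRB
BYBBBBB
BKKKKBB
BBBBBBB
BBBBBBB
GBBBBBB
BBBBBBB
After op 6 paint(3,1,B):
KBBBBBB
KBBBBBB
BBBBRRB
BBBBBBB
BKKKKBB
BBBBBBB
BBBBBBB
GBBBBBB
BBBBBBB

Answer: KBBBBBB
KBBBBBB
BBBBRRB
BBBBBBB
BKKKKBB
BBBBBBB
BBBBBBB
GBBBBBB
BBBBBBB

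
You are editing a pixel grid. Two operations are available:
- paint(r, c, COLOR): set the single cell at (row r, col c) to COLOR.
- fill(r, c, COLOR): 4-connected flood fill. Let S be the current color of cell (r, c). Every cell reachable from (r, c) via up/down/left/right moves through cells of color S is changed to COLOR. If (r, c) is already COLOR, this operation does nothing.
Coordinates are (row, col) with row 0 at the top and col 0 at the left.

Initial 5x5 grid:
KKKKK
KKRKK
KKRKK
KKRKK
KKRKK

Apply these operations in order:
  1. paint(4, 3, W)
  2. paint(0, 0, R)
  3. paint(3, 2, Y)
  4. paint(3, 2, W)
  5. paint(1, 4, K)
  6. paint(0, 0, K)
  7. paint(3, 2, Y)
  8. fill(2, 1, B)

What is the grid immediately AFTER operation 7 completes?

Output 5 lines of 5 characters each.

After op 1 paint(4,3,W):
KKKKK
KKRKK
KKRKK
KKRKK
KKRWK
After op 2 paint(0,0,R):
RKKKK
KKRKK
KKRKK
KKRKK
KKRWK
After op 3 paint(3,2,Y):
RKKKK
KKRKK
KKRKK
KKYKK
KKRWK
After op 4 paint(3,2,W):
RKKKK
KKRKK
KKRKK
KKWKK
KKRWK
After op 5 paint(1,4,K):
RKKKK
KKRKK
KKRKK
KKWKK
KKRWK
After op 6 paint(0,0,K):
KKKKK
KKRKK
KKRKK
KKWKK
KKRWK
After op 7 paint(3,2,Y):
KKKKK
KKRKK
KKRKK
KKYKK
KKRWK

Answer: KKKKK
KKRKK
KKRKK
KKYKK
KKRWK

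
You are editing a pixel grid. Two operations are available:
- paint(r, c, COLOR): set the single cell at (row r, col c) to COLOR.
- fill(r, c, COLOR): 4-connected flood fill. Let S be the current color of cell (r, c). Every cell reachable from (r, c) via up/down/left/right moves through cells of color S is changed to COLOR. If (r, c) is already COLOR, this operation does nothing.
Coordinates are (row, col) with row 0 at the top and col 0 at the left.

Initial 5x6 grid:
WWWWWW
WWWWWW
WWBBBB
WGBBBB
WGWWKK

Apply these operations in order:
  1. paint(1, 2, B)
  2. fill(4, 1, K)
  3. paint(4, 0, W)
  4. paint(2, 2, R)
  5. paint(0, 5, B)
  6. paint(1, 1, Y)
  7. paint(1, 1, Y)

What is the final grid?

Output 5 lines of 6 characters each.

Answer: WWWWWB
WYBWWW
WWRBBB
WKBBBB
WKWWKK

Derivation:
After op 1 paint(1,2,B):
WWWWWW
WWBWWW
WWBBBB
WGBBBB
WGWWKK
After op 2 fill(4,1,K) [2 cells changed]:
WWWWWW
WWBWWW
WWBBBB
WKBBBB
WKWWKK
After op 3 paint(4,0,W):
WWWWWW
WWBWWW
WWBBBB
WKBBBB
WKWWKK
After op 4 paint(2,2,R):
WWWWWW
WWBWWW
WWRBBB
WKBBBB
WKWWKK
After op 5 paint(0,5,B):
WWWWWB
WWBWWW
WWRBBB
WKBBBB
WKWWKK
After op 6 paint(1,1,Y):
WWWWWB
WYBWWW
WWRBBB
WKBBBB
WKWWKK
After op 7 paint(1,1,Y):
WWWWWB
WYBWWW
WWRBBB
WKBBBB
WKWWKK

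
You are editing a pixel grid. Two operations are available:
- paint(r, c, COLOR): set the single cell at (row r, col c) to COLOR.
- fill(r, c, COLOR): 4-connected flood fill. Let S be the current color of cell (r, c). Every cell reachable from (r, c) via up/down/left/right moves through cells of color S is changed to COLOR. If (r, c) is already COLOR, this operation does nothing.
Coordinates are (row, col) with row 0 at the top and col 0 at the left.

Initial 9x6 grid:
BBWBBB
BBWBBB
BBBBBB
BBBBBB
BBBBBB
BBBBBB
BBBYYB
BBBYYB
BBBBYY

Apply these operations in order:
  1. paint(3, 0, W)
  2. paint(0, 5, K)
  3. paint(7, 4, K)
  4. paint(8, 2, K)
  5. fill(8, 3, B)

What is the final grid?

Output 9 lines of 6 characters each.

Answer: BBWBBK
BBWBBB
BBBBBB
WBBBBB
BBBBBB
BBBBBB
BBBYYB
BBBYKB
BBKBYY

Derivation:
After op 1 paint(3,0,W):
BBWBBB
BBWBBB
BBBBBB
WBBBBB
BBBBBB
BBBBBB
BBBYYB
BBBYYB
BBBBYY
After op 2 paint(0,5,K):
BBWBBK
BBWBBB
BBBBBB
WBBBBB
BBBBBB
BBBBBB
BBBYYB
BBBYYB
BBBBYY
After op 3 paint(7,4,K):
BBWBBK
BBWBBB
BBBBBB
WBBBBB
BBBBBB
BBBBBB
BBBYYB
BBBYKB
BBBBYY
After op 4 paint(8,2,K):
BBWBBK
BBWBBB
BBBBBB
WBBBBB
BBBBBB
BBBBBB
BBBYYB
BBBYKB
BBKBYY
After op 5 fill(8,3,B) [0 cells changed]:
BBWBBK
BBWBBB
BBBBBB
WBBBBB
BBBBBB
BBBBBB
BBBYYB
BBBYKB
BBKBYY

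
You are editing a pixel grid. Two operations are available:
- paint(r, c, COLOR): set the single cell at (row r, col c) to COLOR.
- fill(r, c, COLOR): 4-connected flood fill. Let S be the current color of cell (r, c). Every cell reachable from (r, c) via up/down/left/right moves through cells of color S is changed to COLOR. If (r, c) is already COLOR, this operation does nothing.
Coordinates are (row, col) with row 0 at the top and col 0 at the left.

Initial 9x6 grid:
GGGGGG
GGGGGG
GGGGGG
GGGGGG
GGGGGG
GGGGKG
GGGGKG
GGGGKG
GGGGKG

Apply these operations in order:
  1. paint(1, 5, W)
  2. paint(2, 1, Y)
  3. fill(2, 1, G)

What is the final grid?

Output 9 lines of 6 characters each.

After op 1 paint(1,5,W):
GGGGGG
GGGGGW
GGGGGG
GGGGGG
GGGGGG
GGGGKG
GGGGKG
GGGGKG
GGGGKG
After op 2 paint(2,1,Y):
GGGGGG
GGGGGW
GYGGGG
GGGGGG
GGGGGG
GGGGKG
GGGGKG
GGGGKG
GGGGKG
After op 3 fill(2,1,G) [1 cells changed]:
GGGGGG
GGGGGW
GGGGGG
GGGGGG
GGGGGG
GGGGKG
GGGGKG
GGGGKG
GGGGKG

Answer: GGGGGG
GGGGGW
GGGGGG
GGGGGG
GGGGGG
GGGGKG
GGGGKG
GGGGKG
GGGGKG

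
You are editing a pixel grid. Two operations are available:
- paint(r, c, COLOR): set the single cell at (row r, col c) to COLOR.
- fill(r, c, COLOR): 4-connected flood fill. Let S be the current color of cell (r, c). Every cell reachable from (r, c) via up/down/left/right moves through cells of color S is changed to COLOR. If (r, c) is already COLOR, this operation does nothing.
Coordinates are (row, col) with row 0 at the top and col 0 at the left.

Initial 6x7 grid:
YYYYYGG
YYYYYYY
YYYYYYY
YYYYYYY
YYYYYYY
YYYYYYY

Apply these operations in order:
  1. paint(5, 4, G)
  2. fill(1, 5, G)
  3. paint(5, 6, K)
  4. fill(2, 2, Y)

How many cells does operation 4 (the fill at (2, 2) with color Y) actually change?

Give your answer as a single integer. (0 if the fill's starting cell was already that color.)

After op 1 paint(5,4,G):
YYYYYGG
YYYYYYY
YYYYYYY
YYYYYYY
YYYYYYY
YYYYGYY
After op 2 fill(1,5,G) [39 cells changed]:
GGGGGGG
GGGGGGG
GGGGGGG
GGGGGGG
GGGGGGG
GGGGGGG
After op 3 paint(5,6,K):
GGGGGGG
GGGGGGG
GGGGGGG
GGGGGGG
GGGGGGG
GGGGGGK
After op 4 fill(2,2,Y) [41 cells changed]:
YYYYYYY
YYYYYYY
YYYYYYY
YYYYYYY
YYYYYYY
YYYYYYK

Answer: 41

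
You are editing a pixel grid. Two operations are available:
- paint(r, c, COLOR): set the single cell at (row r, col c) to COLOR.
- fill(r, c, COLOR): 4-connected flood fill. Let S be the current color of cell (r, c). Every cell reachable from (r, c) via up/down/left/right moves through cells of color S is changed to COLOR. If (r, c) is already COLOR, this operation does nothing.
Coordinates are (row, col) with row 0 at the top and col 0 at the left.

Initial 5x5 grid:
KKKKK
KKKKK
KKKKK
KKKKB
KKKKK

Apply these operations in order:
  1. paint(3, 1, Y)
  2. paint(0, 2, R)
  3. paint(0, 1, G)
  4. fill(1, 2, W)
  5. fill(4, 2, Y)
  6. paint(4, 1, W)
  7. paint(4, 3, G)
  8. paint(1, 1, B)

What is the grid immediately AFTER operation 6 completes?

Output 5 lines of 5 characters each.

After op 1 paint(3,1,Y):
KKKKK
KKKKK
KKKKK
KYKKB
KKKKK
After op 2 paint(0,2,R):
KKRKK
KKKKK
KKKKK
KYKKB
KKKKK
After op 3 paint(0,1,G):
KGRKK
KKKKK
KKKKK
KYKKB
KKKKK
After op 4 fill(1,2,W) [21 cells changed]:
WGRWW
WWWWW
WWWWW
WYWWB
WWWWW
After op 5 fill(4,2,Y) [21 cells changed]:
YGRYY
YYYYY
YYYYY
YYYYB
YYYYY
After op 6 paint(4,1,W):
YGRYY
YYYYY
YYYYY
YYYYB
YWYYY

Answer: YGRYY
YYYYY
YYYYY
YYYYB
YWYYY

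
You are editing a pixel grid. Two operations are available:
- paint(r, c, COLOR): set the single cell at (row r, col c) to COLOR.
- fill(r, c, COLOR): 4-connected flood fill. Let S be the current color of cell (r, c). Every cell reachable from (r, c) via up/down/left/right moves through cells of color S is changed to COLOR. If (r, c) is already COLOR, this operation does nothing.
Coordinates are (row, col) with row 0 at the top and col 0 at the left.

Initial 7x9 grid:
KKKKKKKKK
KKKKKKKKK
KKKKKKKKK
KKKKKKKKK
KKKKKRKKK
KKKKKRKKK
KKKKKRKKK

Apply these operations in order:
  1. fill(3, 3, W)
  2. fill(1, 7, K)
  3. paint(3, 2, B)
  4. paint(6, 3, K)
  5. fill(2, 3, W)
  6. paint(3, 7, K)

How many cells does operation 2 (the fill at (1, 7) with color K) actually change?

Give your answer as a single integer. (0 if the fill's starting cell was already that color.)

Answer: 60

Derivation:
After op 1 fill(3,3,W) [60 cells changed]:
WWWWWWWWW
WWWWWWWWW
WWWWWWWWW
WWWWWWWWW
WWWWWRWWW
WWWWWRWWW
WWWWWRWWW
After op 2 fill(1,7,K) [60 cells changed]:
KKKKKKKKK
KKKKKKKKK
KKKKKKKKK
KKKKKKKKK
KKKKKRKKK
KKKKKRKKK
KKKKKRKKK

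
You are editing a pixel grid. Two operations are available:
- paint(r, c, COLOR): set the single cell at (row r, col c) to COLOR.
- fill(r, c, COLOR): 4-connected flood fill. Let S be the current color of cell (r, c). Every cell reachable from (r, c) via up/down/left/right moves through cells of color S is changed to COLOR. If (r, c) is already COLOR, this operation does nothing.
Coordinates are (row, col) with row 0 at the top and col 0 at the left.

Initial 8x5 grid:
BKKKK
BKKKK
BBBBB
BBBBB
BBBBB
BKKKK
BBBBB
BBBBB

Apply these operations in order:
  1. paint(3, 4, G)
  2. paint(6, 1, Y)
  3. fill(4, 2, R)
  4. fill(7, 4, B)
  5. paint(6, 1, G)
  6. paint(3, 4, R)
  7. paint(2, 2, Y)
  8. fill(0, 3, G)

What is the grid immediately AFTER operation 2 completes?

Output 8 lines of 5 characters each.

After op 1 paint(3,4,G):
BKKKK
BKKKK
BBBBB
BBBBG
BBBBB
BKKKK
BBBBB
BBBBB
After op 2 paint(6,1,Y):
BKKKK
BKKKK
BBBBB
BBBBG
BBBBB
BKKKK
BYBBB
BBBBB

Answer: BKKKK
BKKKK
BBBBB
BBBBG
BBBBB
BKKKK
BYBBB
BBBBB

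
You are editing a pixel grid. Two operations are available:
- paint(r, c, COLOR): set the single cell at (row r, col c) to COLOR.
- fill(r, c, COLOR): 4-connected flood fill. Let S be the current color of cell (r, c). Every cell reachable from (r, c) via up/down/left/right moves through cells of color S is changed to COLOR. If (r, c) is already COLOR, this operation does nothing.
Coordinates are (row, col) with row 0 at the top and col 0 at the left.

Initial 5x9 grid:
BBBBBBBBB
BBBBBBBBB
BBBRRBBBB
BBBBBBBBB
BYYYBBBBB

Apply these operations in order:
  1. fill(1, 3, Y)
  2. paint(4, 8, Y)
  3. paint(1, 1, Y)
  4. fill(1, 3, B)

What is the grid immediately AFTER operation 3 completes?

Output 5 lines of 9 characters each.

After op 1 fill(1,3,Y) [40 cells changed]:
YYYYYYYYY
YYYYYYYYY
YYYRRYYYY
YYYYYYYYY
YYYYYYYYY
After op 2 paint(4,8,Y):
YYYYYYYYY
YYYYYYYYY
YYYRRYYYY
YYYYYYYYY
YYYYYYYYY
After op 3 paint(1,1,Y):
YYYYYYYYY
YYYYYYYYY
YYYRRYYYY
YYYYYYYYY
YYYYYYYYY

Answer: YYYYYYYYY
YYYYYYYYY
YYYRRYYYY
YYYYYYYYY
YYYYYYYYY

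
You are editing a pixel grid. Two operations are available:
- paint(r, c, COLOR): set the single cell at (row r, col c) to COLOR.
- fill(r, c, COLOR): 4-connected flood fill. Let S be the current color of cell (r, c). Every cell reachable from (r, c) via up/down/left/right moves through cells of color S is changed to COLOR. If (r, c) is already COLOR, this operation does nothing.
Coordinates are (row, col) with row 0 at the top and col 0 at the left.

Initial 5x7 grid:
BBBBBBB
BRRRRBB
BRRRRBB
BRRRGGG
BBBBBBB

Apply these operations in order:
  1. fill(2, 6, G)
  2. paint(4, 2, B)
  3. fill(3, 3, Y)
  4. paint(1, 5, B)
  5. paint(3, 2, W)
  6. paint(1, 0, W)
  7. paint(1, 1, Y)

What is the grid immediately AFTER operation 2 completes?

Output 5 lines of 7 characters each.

After op 1 fill(2,6,G) [21 cells changed]:
GGGGGGG
GRRRRGG
GRRRRGG
GRRRGGG
GGGGGGG
After op 2 paint(4,2,B):
GGGGGGG
GRRRRGG
GRRRRGG
GRRRGGG
GGBGGGG

Answer: GGGGGGG
GRRRRGG
GRRRRGG
GRRRGGG
GGBGGGG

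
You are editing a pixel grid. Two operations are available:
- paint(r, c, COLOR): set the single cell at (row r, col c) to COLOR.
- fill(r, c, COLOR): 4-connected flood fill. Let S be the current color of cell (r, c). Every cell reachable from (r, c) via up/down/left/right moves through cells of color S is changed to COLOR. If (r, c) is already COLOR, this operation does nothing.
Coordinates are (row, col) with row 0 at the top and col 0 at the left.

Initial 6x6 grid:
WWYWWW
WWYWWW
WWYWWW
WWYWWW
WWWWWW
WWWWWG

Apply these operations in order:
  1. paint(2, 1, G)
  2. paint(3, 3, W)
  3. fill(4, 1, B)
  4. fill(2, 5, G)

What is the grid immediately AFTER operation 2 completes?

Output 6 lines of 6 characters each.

After op 1 paint(2,1,G):
WWYWWW
WWYWWW
WGYWWW
WWYWWW
WWWWWW
WWWWWG
After op 2 paint(3,3,W):
WWYWWW
WWYWWW
WGYWWW
WWYWWW
WWWWWW
WWWWWG

Answer: WWYWWW
WWYWWW
WGYWWW
WWYWWW
WWWWWW
WWWWWG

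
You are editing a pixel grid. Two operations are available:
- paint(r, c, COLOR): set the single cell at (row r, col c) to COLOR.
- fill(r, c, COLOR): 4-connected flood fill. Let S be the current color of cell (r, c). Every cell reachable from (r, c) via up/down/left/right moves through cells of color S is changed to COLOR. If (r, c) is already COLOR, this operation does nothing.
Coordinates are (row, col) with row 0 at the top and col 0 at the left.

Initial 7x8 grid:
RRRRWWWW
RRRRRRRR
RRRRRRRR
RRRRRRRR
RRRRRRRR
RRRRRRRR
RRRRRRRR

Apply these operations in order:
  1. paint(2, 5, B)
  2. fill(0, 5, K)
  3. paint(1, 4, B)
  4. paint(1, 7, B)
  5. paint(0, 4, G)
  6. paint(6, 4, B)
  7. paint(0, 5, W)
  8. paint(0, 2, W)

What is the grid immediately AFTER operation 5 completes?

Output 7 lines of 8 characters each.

Answer: RRRRGKKK
RRRRBRRB
RRRRRBRR
RRRRRRRR
RRRRRRRR
RRRRRRRR
RRRRRRRR

Derivation:
After op 1 paint(2,5,B):
RRRRWWWW
RRRRRRRR
RRRRRBRR
RRRRRRRR
RRRRRRRR
RRRRRRRR
RRRRRRRR
After op 2 fill(0,5,K) [4 cells changed]:
RRRRKKKK
RRRRRRRR
RRRRRBRR
RRRRRRRR
RRRRRRRR
RRRRRRRR
RRRRRRRR
After op 3 paint(1,4,B):
RRRRKKKK
RRRRBRRR
RRRRRBRR
RRRRRRRR
RRRRRRRR
RRRRRRRR
RRRRRRRR
After op 4 paint(1,7,B):
RRRRKKKK
RRRRBRRB
RRRRRBRR
RRRRRRRR
RRRRRRRR
RRRRRRRR
RRRRRRRR
After op 5 paint(0,4,G):
RRRRGKKK
RRRRBRRB
RRRRRBRR
RRRRRRRR
RRRRRRRR
RRRRRRRR
RRRRRRRR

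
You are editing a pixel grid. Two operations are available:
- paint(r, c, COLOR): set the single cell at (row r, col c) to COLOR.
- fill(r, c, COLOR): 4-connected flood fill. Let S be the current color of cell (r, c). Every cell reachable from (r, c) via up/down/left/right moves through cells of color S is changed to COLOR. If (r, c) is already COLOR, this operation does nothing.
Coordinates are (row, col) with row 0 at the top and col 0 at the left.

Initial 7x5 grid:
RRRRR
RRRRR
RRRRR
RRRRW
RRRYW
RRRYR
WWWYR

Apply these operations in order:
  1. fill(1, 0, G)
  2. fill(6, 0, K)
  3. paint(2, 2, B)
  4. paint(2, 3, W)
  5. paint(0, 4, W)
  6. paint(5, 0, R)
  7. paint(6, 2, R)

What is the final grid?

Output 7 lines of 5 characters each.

Answer: GGGGW
GGGGG
GGBWG
GGGGW
GGGYW
RGGYR
KKRYR

Derivation:
After op 1 fill(1,0,G) [25 cells changed]:
GGGGG
GGGGG
GGGGG
GGGGW
GGGYW
GGGYR
WWWYR
After op 2 fill(6,0,K) [3 cells changed]:
GGGGG
GGGGG
GGGGG
GGGGW
GGGYW
GGGYR
KKKYR
After op 3 paint(2,2,B):
GGGGG
GGGGG
GGBGG
GGGGW
GGGYW
GGGYR
KKKYR
After op 4 paint(2,3,W):
GGGGG
GGGGG
GGBWG
GGGGW
GGGYW
GGGYR
KKKYR
After op 5 paint(0,4,W):
GGGGW
GGGGG
GGBWG
GGGGW
GGGYW
GGGYR
KKKYR
After op 6 paint(5,0,R):
GGGGW
GGGGG
GGBWG
GGGGW
GGGYW
RGGYR
KKKYR
After op 7 paint(6,2,R):
GGGGW
GGGGG
GGBWG
GGGGW
GGGYW
RGGYR
KKRYR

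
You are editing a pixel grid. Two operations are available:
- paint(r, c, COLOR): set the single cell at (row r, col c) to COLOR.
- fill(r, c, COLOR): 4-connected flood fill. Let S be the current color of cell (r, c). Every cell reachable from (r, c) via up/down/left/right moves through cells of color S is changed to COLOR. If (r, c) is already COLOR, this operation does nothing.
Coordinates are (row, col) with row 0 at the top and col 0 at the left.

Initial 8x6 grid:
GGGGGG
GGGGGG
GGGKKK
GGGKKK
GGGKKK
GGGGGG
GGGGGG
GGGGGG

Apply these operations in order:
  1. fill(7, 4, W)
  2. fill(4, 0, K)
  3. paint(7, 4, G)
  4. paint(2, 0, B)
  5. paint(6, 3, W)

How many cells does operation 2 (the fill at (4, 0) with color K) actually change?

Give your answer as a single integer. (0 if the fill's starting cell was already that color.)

After op 1 fill(7,4,W) [39 cells changed]:
WWWWWW
WWWWWW
WWWKKK
WWWKKK
WWWKKK
WWWWWW
WWWWWW
WWWWWW
After op 2 fill(4,0,K) [39 cells changed]:
KKKKKK
KKKKKK
KKKKKK
KKKKKK
KKKKKK
KKKKKK
KKKKKK
KKKKKK

Answer: 39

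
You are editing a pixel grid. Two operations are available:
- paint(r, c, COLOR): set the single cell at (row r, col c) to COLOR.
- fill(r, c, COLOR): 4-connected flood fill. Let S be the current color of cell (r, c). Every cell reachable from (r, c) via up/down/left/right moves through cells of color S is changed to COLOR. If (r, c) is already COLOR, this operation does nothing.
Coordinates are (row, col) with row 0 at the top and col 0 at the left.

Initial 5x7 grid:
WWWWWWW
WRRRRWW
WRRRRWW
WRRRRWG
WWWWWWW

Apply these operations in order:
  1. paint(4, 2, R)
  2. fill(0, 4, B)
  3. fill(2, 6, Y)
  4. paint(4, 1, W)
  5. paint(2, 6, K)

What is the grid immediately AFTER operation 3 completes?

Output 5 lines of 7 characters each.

Answer: YYYYYYY
YRRRRYY
YRRRRYY
YRRRRYG
YYRYYYY

Derivation:
After op 1 paint(4,2,R):
WWWWWWW
WRRRRWW
WRRRRWW
WRRRRWG
WWRWWWW
After op 2 fill(0,4,B) [21 cells changed]:
BBBBBBB
BRRRRBB
BRRRRBB
BRRRRBG
BBRBBBB
After op 3 fill(2,6,Y) [21 cells changed]:
YYYYYYY
YRRRRYY
YRRRRYY
YRRRRYG
YYRYYYY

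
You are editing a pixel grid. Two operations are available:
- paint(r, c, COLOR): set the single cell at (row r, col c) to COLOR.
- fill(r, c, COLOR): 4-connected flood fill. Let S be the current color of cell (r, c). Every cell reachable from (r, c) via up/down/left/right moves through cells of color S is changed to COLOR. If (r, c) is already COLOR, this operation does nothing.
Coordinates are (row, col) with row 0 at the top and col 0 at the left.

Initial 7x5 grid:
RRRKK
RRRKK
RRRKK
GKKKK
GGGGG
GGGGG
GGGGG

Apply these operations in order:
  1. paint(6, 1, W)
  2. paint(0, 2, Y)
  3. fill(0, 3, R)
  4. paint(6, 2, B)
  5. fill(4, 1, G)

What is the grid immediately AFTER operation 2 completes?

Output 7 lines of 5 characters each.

Answer: RRYKK
RRRKK
RRRKK
GKKKK
GGGGG
GGGGG
GWGGG

Derivation:
After op 1 paint(6,1,W):
RRRKK
RRRKK
RRRKK
GKKKK
GGGGG
GGGGG
GWGGG
After op 2 paint(0,2,Y):
RRYKK
RRRKK
RRRKK
GKKKK
GGGGG
GGGGG
GWGGG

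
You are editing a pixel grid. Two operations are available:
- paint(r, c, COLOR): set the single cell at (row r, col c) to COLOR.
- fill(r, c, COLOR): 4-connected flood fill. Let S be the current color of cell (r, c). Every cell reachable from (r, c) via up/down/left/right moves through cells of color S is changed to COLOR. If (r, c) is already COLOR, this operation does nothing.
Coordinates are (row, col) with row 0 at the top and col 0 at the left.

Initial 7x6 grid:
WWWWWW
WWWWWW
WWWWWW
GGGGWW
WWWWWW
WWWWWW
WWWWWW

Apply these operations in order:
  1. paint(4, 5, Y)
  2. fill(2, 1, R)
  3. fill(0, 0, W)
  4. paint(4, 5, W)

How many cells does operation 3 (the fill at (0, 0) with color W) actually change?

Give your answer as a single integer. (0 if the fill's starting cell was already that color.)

Answer: 37

Derivation:
After op 1 paint(4,5,Y):
WWWWWW
WWWWWW
WWWWWW
GGGGWW
WWWWWY
WWWWWW
WWWWWW
After op 2 fill(2,1,R) [37 cells changed]:
RRRRRR
RRRRRR
RRRRRR
GGGGRR
RRRRRY
RRRRRR
RRRRRR
After op 3 fill(0,0,W) [37 cells changed]:
WWWWWW
WWWWWW
WWWWWW
GGGGWW
WWWWWY
WWWWWW
WWWWWW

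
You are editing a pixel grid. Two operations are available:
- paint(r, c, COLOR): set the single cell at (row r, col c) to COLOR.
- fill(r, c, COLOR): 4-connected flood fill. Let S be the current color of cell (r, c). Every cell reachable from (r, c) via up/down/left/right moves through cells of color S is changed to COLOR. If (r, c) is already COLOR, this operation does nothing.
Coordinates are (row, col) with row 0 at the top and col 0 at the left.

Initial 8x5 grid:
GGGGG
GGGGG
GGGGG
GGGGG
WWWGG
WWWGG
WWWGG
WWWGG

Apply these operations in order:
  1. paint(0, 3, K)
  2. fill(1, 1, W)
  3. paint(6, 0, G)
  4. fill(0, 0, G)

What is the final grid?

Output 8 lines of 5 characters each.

Answer: GGGKG
GGGGG
GGGGG
GGGGG
GGGGG
GGGGG
GGGGG
GGGGG

Derivation:
After op 1 paint(0,3,K):
GGGKG
GGGGG
GGGGG
GGGGG
WWWGG
WWWGG
WWWGG
WWWGG
After op 2 fill(1,1,W) [27 cells changed]:
WWWKW
WWWWW
WWWWW
WWWWW
WWWWW
WWWWW
WWWWW
WWWWW
After op 3 paint(6,0,G):
WWWKW
WWWWW
WWWWW
WWWWW
WWWWW
WWWWW
GWWWW
WWWWW
After op 4 fill(0,0,G) [38 cells changed]:
GGGKG
GGGGG
GGGGG
GGGGG
GGGGG
GGGGG
GGGGG
GGGGG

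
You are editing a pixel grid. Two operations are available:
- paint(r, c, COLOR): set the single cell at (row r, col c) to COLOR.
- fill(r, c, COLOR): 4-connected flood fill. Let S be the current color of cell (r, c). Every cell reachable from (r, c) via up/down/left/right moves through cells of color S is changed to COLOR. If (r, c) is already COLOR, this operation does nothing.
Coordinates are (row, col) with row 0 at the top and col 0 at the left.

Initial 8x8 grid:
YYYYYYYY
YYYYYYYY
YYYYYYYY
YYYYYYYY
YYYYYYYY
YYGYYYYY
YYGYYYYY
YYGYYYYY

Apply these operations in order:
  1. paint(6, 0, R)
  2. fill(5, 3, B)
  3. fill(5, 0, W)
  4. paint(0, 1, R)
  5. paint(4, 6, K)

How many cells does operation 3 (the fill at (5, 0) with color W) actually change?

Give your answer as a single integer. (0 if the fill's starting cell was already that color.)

Answer: 60

Derivation:
After op 1 paint(6,0,R):
YYYYYYYY
YYYYYYYY
YYYYYYYY
YYYYYYYY
YYYYYYYY
YYGYYYYY
RYGYYYYY
YYGYYYYY
After op 2 fill(5,3,B) [60 cells changed]:
BBBBBBBB
BBBBBBBB
BBBBBBBB
BBBBBBBB
BBBBBBBB
BBGBBBBB
RBGBBBBB
BBGBBBBB
After op 3 fill(5,0,W) [60 cells changed]:
WWWWWWWW
WWWWWWWW
WWWWWWWW
WWWWWWWW
WWWWWWWW
WWGWWWWW
RWGWWWWW
WWGWWWWW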